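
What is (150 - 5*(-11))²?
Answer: 42025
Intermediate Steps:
(150 - 5*(-11))² = (150 + 55)² = 205² = 42025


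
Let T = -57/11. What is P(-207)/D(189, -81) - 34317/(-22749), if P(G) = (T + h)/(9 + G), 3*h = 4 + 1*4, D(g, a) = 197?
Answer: 14724887311/9760822434 ≈ 1.5086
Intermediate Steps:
h = 8/3 (h = (4 + 1*4)/3 = (4 + 4)/3 = (1/3)*8 = 8/3 ≈ 2.6667)
T = -57/11 (T = -57*1/11 = -57/11 ≈ -5.1818)
P(G) = -83/(33*(9 + G)) (P(G) = (-57/11 + 8/3)/(9 + G) = -83/(33*(9 + G)))
P(-207)/D(189, -81) - 34317/(-22749) = -83/(297 + 33*(-207))/197 - 34317/(-22749) = -83/(297 - 6831)*(1/197) - 34317*(-1/22749) = -83/(-6534)*(1/197) + 11439/7583 = -83*(-1/6534)*(1/197) + 11439/7583 = (83/6534)*(1/197) + 11439/7583 = 83/1287198 + 11439/7583 = 14724887311/9760822434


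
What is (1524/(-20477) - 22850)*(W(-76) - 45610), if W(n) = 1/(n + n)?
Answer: 1621913454185127/1556252 ≈ 1.0422e+9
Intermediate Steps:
W(n) = 1/(2*n)
(1524/(-20477) - 22850)*(W(-76) - 45610) = (1524/(-20477) - 22850)*((½)/(-76) - 45610) = (1524*(-1/20477) - 22850)*((½)*(-1/76) - 45610) = (-1524/20477 - 22850)*(-1/152 - 45610) = -467900974/20477*(-6932721/152) = 1621913454185127/1556252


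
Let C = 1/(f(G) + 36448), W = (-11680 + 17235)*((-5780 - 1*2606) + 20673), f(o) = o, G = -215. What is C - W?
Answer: -2473057508404/36233 ≈ -6.8254e+7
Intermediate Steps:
W = 68254285 (W = 5555*((-5780 - 2606) + 20673) = 5555*(-8386 + 20673) = 5555*12287 = 68254285)
C = 1/36233 (C = 1/(-215 + 36448) = 1/36233 ≈ 2.7599e-5)
C - W = 1/36233 - 1*68254285 = 1/36233 - 68254285 = -2473057508404/36233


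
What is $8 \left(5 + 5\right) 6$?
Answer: $480$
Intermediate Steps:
$8 \left(5 + 5\right) 6 = 8 \cdot 10 \cdot 6 = 8 \cdot 60 = 480$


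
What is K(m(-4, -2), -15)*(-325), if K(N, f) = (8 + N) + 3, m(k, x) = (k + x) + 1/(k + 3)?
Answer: -1300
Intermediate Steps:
m(k, x) = k + x + 1/(3 + k) (m(k, x) = (k + x) + 1/(3 + k) = k + x + 1/(3 + k))
K(N, f) = 11 + N
K(m(-4, -2), -15)*(-325) = (11 + (1 + (-4)² + 3*(-4) + 3*(-2) - 4*(-2))/(3 - 4))*(-325) = (11 + (1 + 16 - 12 - 6 + 8)/(-1))*(-325) = (11 - 1*7)*(-325) = (11 - 7)*(-325) = 4*(-325) = -1300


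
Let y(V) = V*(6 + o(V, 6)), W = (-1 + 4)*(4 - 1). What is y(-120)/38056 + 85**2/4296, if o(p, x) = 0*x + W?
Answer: 33402725/20436072 ≈ 1.6345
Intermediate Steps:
W = 9 (W = 3*3 = 9)
o(p, x) = 9 (o(p, x) = 0*x + 9 = 0 + 9 = 9)
y(V) = 15*V (y(V) = V*(6 + 9) = V*15 = 15*V)
y(-120)/38056 + 85**2/4296 = (15*(-120))/38056 + 85**2/4296 = -1800*1/38056 + 7225*(1/4296) = -225/4757 + 7225/4296 = 33402725/20436072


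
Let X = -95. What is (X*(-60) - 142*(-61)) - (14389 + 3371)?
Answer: -3398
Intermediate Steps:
(X*(-60) - 142*(-61)) - (14389 + 3371) = (-95*(-60) - 142*(-61)) - (14389 + 3371) = (5700 - 1*(-8662)) - 1*17760 = (5700 + 8662) - 17760 = 14362 - 17760 = -3398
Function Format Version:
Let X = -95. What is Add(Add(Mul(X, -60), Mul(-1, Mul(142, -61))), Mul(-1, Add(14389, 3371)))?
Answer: -3398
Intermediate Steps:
Add(Add(Mul(X, -60), Mul(-1, Mul(142, -61))), Mul(-1, Add(14389, 3371))) = Add(Add(Mul(-95, -60), Mul(-1, Mul(142, -61))), Mul(-1, Add(14389, 3371))) = Add(Add(5700, Mul(-1, -8662)), Mul(-1, 17760)) = Add(Add(5700, 8662), -17760) = Add(14362, -17760) = -3398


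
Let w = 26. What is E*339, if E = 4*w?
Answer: 35256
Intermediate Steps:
E = 104 (E = 4*26 = 104)
E*339 = 104*339 = 35256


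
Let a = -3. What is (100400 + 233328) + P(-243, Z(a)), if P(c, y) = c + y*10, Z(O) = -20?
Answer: 333285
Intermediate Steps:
P(c, y) = c + 10*y
(100400 + 233328) + P(-243, Z(a)) = (100400 + 233328) + (-243 + 10*(-20)) = 333728 + (-243 - 200) = 333728 - 443 = 333285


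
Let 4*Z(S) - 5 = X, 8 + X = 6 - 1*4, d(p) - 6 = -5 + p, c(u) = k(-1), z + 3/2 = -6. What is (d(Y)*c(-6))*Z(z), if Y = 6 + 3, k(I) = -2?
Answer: 5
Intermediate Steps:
z = -15/2 (z = -3/2 - 6 = -15/2 ≈ -7.5000)
Y = 9
c(u) = -2
d(p) = 1 + p (d(p) = 6 + (-5 + p) = 1 + p)
X = -6 (X = -8 + (6 - 1*4) = -8 + (6 - 4) = -8 + 2 = -6)
Z(S) = -¼ (Z(S) = 5/4 + (¼)*(-6) = 5/4 - 3/2 = -¼)
(d(Y)*c(-6))*Z(z) = ((1 + 9)*(-2))*(-¼) = (10*(-2))*(-¼) = -20*(-¼) = 5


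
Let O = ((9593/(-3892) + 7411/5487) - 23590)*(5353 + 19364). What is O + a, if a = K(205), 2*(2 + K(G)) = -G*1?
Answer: -592970085723961/1016924 ≈ -5.8310e+8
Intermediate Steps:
K(G) = -2 - G/2 (K(G) = -2 + (-G*1)/2 = -2 + (-G)/2 = -2 - G/2)
a = -209/2 (a = -2 - ½*205 = -2 - 205/2 = -209/2 ≈ -104.50)
O = -592969979455403/1016924 (O = ((9593*(-1/3892) + 7411*(1/5487)) - 23590)*24717 = ((-9593/3892 + 7411/5487) - 23590)*24717 = (-23793179/21355404 - 23590)*24717 = -503797773539/21355404*24717 = -592969979455403/1016924 ≈ -5.8310e+8)
O + a = -592969979455403/1016924 - 209/2 = -592970085723961/1016924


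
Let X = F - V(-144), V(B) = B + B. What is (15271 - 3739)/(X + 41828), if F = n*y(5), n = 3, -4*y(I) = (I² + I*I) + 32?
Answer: 23064/84109 ≈ 0.27422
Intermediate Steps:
y(I) = -8 - I²/2 (y(I) = -((I² + I*I) + 32)/4 = -((I² + I²) + 32)/4 = -(2*I² + 32)/4 = -(32 + 2*I²)/4 = -8 - I²/2)
V(B) = 2*B
F = -123/2 (F = 3*(-8 - ½*5²) = 3*(-8 - ½*25) = 3*(-8 - 25/2) = 3*(-41/2) = -123/2 ≈ -61.500)
X = 453/2 (X = -123/2 - 2*(-144) = -123/2 - 1*(-288) = -123/2 + 288 = 453/2 ≈ 226.50)
(15271 - 3739)/(X + 41828) = (15271 - 3739)/(453/2 + 41828) = 11532/(84109/2) = 11532*(2/84109) = 23064/84109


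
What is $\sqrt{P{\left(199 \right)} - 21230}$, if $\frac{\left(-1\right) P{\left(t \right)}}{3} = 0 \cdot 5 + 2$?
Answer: $2 i \sqrt{5309} \approx 145.73 i$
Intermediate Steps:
$P{\left(t \right)} = -6$ ($P{\left(t \right)} = - 3 \left(0 \cdot 5 + 2\right) = - 3 \left(0 + 2\right) = \left(-3\right) 2 = -6$)
$\sqrt{P{\left(199 \right)} - 21230} = \sqrt{-6 - 21230} = \sqrt{-21236} = 2 i \sqrt{5309}$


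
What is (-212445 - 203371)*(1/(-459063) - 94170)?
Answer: 17975710174637176/459063 ≈ 3.9157e+10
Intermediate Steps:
(-212445 - 203371)*(1/(-459063) - 94170) = -415816*(-1/459063 - 94170) = -415816*(-43229962711/459063) = 17975710174637176/459063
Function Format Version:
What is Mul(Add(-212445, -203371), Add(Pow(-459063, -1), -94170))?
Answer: Rational(17975710174637176, 459063) ≈ 3.9157e+10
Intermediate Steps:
Mul(Add(-212445, -203371), Add(Pow(-459063, -1), -94170)) = Mul(-415816, Add(Rational(-1, 459063), -94170)) = Mul(-415816, Rational(-43229962711, 459063)) = Rational(17975710174637176, 459063)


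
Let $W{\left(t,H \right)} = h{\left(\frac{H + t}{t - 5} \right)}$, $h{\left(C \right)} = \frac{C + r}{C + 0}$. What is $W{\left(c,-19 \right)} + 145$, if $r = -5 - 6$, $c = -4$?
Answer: $\frac{3259}{23} \approx 141.7$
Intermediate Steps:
$r = -11$ ($r = -5 - 6 = -11$)
$h{\left(C \right)} = \frac{-11 + C}{C}$ ($h{\left(C \right)} = \frac{C - 11}{C + 0} = \frac{-11 + C}{C}$)
$W{\left(t,H \right)} = \frac{\left(-11 + \frac{H + t}{-5 + t}\right) \left(-5 + t\right)}{H + t}$ ($W{\left(t,H \right)} = \frac{-11 + \frac{H + t}{t - 5}}{\left(H + t\right) \frac{1}{t - 5}} = \frac{-11 + \frac{H + t}{-5 + t}}{\left(H + t\right) \frac{1}{-5 + t}} = \frac{-11 + \frac{H + t}{-5 + t}}{\frac{1}{-5 + t} \left(H + t\right)} = \frac{-5 + t}{H + t} \left(-11 + \frac{H + t}{-5 + t}\right) = \frac{\left(-11 + \frac{H + t}{-5 + t}\right) \left(-5 + t\right)}{H + t}$)
$W{\left(c,-19 \right)} + 145 = \frac{55 - 19 - -40}{-19 - 4} + 145 = \frac{55 - 19 + 40}{-23} + 145 = \left(- \frac{1}{23}\right) 76 + 145 = - \frac{76}{23} + 145 = \frac{3259}{23}$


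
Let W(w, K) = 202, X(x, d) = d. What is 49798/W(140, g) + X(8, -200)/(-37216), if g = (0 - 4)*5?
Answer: 115832673/469852 ≈ 246.53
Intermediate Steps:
g = -20 (g = -4*5 = -20)
49798/W(140, g) + X(8, -200)/(-37216) = 49798/202 - 200/(-37216) = 49798*(1/202) - 200*(-1/37216) = 24899/101 + 25/4652 = 115832673/469852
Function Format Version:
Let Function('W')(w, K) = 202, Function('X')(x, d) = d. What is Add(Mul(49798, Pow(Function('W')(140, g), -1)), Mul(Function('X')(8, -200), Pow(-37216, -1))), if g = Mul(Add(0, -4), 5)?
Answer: Rational(115832673, 469852) ≈ 246.53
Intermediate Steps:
g = -20 (g = Mul(-4, 5) = -20)
Add(Mul(49798, Pow(Function('W')(140, g), -1)), Mul(Function('X')(8, -200), Pow(-37216, -1))) = Add(Mul(49798, Pow(202, -1)), Mul(-200, Pow(-37216, -1))) = Add(Mul(49798, Rational(1, 202)), Mul(-200, Rational(-1, 37216))) = Add(Rational(24899, 101), Rational(25, 4652)) = Rational(115832673, 469852)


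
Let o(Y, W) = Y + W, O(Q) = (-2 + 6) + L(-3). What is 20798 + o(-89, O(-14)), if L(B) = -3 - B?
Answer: 20713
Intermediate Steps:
O(Q) = 4 (O(Q) = (-2 + 6) + (-3 - 1*(-3)) = 4 + (-3 + 3) = 4 + 0 = 4)
o(Y, W) = W + Y
20798 + o(-89, O(-14)) = 20798 + (4 - 89) = 20798 - 85 = 20713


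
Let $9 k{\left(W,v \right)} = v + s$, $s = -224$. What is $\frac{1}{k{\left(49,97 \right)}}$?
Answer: $- \frac{9}{127} \approx -0.070866$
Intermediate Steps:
$k{\left(W,v \right)} = - \frac{224}{9} + \frac{v}{9}$ ($k{\left(W,v \right)} = \frac{v - 224}{9} = \frac{-224 + v}{9} = - \frac{224}{9} + \frac{v}{9}$)
$\frac{1}{k{\left(49,97 \right)}} = \frac{1}{- \frac{224}{9} + \frac{1}{9} \cdot 97} = \frac{1}{- \frac{224}{9} + \frac{97}{9}} = \frac{1}{- \frac{127}{9}} = - \frac{9}{127}$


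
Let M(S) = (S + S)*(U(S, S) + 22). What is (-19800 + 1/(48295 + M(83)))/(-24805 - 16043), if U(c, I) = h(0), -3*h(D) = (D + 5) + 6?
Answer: 1016498999/2097068240 ≈ 0.48472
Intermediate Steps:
h(D) = -11/3 - D/3 (h(D) = -((D + 5) + 6)/3 = -((5 + D) + 6)/3 = -(11 + D)/3 = -11/3 - D/3)
U(c, I) = -11/3 (U(c, I) = -11/3 - ⅓*0 = -11/3 + 0 = -11/3)
M(S) = 110*S/3 (M(S) = (S + S)*(-11/3 + 22) = (2*S)*(55/3) = 110*S/3)
(-19800 + 1/(48295 + M(83)))/(-24805 - 16043) = (-19800 + 1/(48295 + (110/3)*83))/(-24805 - 16043) = (-19800 + 1/(48295 + 9130/3))/(-40848) = (-19800 + 1/(154015/3))*(-1/40848) = (-19800 + 3/154015)*(-1/40848) = -3049496997/154015*(-1/40848) = 1016498999/2097068240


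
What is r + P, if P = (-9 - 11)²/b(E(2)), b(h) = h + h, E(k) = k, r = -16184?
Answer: -16084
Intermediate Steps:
b(h) = 2*h
P = 100 (P = (-9 - 11)²/((2*2)) = (-20)²/4 = 400*(¼) = 100)
r + P = -16184 + 100 = -16084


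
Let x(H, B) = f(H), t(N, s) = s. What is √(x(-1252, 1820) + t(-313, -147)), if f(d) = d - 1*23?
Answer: 3*I*√158 ≈ 37.709*I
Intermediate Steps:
f(d) = -23 + d (f(d) = d - 23 = -23 + d)
x(H, B) = -23 + H
√(x(-1252, 1820) + t(-313, -147)) = √((-23 - 1252) - 147) = √(-1275 - 147) = √(-1422) = 3*I*√158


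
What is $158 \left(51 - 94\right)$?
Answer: $-6794$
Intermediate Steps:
$158 \left(51 - 94\right) = 158 \left(-43\right) = -6794$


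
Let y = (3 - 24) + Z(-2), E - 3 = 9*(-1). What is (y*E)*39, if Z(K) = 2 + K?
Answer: 4914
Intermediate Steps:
E = -6 (E = 3 + 9*(-1) = 3 - 9 = -6)
y = -21 (y = (3 - 24) + (2 - 2) = -21 + 0 = -21)
(y*E)*39 = -21*(-6)*39 = 126*39 = 4914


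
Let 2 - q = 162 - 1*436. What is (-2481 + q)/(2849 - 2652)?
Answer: -2205/197 ≈ -11.193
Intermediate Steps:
q = 276 (q = 2 - (162 - 1*436) = 2 - (162 - 436) = 2 - 1*(-274) = 2 + 274 = 276)
(-2481 + q)/(2849 - 2652) = (-2481 + 276)/(2849 - 2652) = -2205/197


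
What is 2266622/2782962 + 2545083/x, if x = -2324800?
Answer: -906713225123/3234915028800 ≈ -0.28029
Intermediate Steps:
2266622/2782962 + 2545083/x = 2266622/2782962 + 2545083/(-2324800) = 2266622*(1/2782962) + 2545083*(-1/2324800) = 1133311/1391481 - 2545083/2324800 = -906713225123/3234915028800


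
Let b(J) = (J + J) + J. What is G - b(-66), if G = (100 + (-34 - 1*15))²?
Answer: 2799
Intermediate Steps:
b(J) = 3*J (b(J) = 2*J + J = 3*J)
G = 2601 (G = (100 + (-34 - 15))² = (100 - 49)² = 51² = 2601)
G - b(-66) = 2601 - 3*(-66) = 2601 - 1*(-198) = 2601 + 198 = 2799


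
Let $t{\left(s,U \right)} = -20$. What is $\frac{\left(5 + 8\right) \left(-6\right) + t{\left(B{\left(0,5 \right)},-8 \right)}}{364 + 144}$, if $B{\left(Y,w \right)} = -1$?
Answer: $- \frac{49}{254} \approx -0.19291$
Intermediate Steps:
$\frac{\left(5 + 8\right) \left(-6\right) + t{\left(B{\left(0,5 \right)},-8 \right)}}{364 + 144} = \frac{\left(5 + 8\right) \left(-6\right) - 20}{364 + 144} = \frac{13 \left(-6\right) - 20}{508} = \left(-78 - 20\right) \frac{1}{508} = \left(-98\right) \frac{1}{508} = - \frac{49}{254}$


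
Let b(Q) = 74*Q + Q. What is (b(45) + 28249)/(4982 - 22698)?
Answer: -7906/4429 ≈ -1.7851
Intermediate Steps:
b(Q) = 75*Q
(b(45) + 28249)/(4982 - 22698) = (75*45 + 28249)/(4982 - 22698) = (3375 + 28249)/(-17716) = 31624*(-1/17716) = -7906/4429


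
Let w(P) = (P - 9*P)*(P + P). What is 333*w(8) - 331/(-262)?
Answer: -89339573/262 ≈ -3.4099e+5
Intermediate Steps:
w(P) = -16*P**2 (w(P) = (-8*P)*(2*P) = -16*P**2)
333*w(8) - 331/(-262) = 333*(-16*8**2) - 331/(-262) = 333*(-16*64) - 331*(-1/262) = 333*(-1024) + 331/262 = -340992 + 331/262 = -89339573/262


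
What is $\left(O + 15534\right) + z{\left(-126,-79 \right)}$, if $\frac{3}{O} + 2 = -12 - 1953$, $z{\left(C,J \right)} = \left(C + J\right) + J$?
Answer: $\frac{29996747}{1967} \approx 15250.0$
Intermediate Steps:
$z{\left(C,J \right)} = C + 2 J$
$O = - \frac{3}{1967}$ ($O = \frac{3}{-2 - 1965} = \frac{3}{-1967} = 3 \left(- \frac{1}{1967}\right) = - \frac{3}{1967} \approx -0.0015252$)
$\left(O + 15534\right) + z{\left(-126,-79 \right)} = \left(- \frac{3}{1967} + 15534\right) + \left(-126 + 2 \left(-79\right)\right) = \frac{30555375}{1967} - 284 = \frac{29996747}{1967}$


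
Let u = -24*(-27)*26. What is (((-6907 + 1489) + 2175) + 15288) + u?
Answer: 28893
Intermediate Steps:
u = 16848 (u = 648*26 = 16848)
(((-6907 + 1489) + 2175) + 15288) + u = (((-6907 + 1489) + 2175) + 15288) + 16848 = ((-5418 + 2175) + 15288) + 16848 = (-3243 + 15288) + 16848 = 12045 + 16848 = 28893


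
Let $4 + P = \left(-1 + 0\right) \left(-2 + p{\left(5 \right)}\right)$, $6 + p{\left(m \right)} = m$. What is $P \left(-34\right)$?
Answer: $34$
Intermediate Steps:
$p{\left(m \right)} = -6 + m$
$P = -1$ ($P = -4 + \left(-1 + 0\right) \left(-2 + \left(-6 + 5\right)\right) = -4 - \left(-2 - 1\right) = -4 - -3 = -4 + 3 = -1$)
$P \left(-34\right) = \left(-1\right) \left(-34\right) = 34$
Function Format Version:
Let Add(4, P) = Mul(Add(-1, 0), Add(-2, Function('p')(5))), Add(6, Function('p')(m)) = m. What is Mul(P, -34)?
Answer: 34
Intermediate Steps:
Function('p')(m) = Add(-6, m)
P = -1 (P = Add(-4, Mul(Add(-1, 0), Add(-2, Add(-6, 5)))) = Add(-4, Mul(-1, Add(-2, -1))) = Add(-4, Mul(-1, -3)) = Add(-4, 3) = -1)
Mul(P, -34) = Mul(-1, -34) = 34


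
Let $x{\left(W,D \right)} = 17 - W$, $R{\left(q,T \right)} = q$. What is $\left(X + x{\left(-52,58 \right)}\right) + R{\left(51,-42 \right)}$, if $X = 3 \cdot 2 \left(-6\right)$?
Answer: $84$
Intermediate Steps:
$X = -36$ ($X = 6 \left(-6\right) = -36$)
$\left(X + x{\left(-52,58 \right)}\right) + R{\left(51,-42 \right)} = \left(-36 + \left(17 - -52\right)\right) + 51 = \left(-36 + \left(17 + 52\right)\right) + 51 = \left(-36 + 69\right) + 51 = 33 + 51 = 84$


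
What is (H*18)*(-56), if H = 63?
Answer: -63504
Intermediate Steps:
(H*18)*(-56) = (63*18)*(-56) = 1134*(-56) = -63504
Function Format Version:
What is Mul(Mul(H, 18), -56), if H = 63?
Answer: -63504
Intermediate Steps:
Mul(Mul(H, 18), -56) = Mul(Mul(63, 18), -56) = Mul(1134, -56) = -63504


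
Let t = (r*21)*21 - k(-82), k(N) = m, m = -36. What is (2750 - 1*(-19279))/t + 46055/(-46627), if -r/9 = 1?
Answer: -402760166/61127997 ≈ -6.5888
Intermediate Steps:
r = -9 (r = -9*1 = -9)
k(N) = -36
t = -3933 (t = -9*21*21 - 1*(-36) = -189*21 + 36 = -3969 + 36 = -3933)
(2750 - 1*(-19279))/t + 46055/(-46627) = (2750 - 1*(-19279))/(-3933) + 46055/(-46627) = (2750 + 19279)*(-1/3933) + 46055*(-1/46627) = 22029*(-1/3933) - 46055/46627 = -7343/1311 - 46055/46627 = -402760166/61127997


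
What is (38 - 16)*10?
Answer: 220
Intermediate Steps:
(38 - 16)*10 = 22*10 = 220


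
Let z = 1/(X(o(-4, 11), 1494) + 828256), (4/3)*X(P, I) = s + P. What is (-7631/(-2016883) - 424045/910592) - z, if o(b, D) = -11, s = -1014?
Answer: -2807838486954195611/6078911742442398464 ≈ -0.46190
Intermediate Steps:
X(P, I) = -1521/2 + 3*P/4 (X(P, I) = 3*(-1014 + P)/4 = -1521/2 + 3*P/4)
z = 4/3309949 (z = 1/((-1521/2 + (¾)*(-11)) + 828256) = 1/((-1521/2 - 33/4) + 828256) = 1/(-3075/4 + 828256) = 1/(3309949/4) = 4/3309949 ≈ 1.2085e-6)
(-7631/(-2016883) - 424045/910592) - z = (-7631/(-2016883) - 424045/910592) - 1*4/3309949 = (-7631*(-1/2016883) - 424045*1/910592) - 4/3309949 = (7631/2016883 - 424045/910592) - 4/3309949 = -848300424183/1836557524736 - 4/3309949 = -2807838486954195611/6078911742442398464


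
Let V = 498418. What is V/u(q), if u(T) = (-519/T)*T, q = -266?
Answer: -498418/519 ≈ -960.34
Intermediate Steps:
u(T) = -519
V/u(q) = 498418/(-519) = 498418*(-1/519) = -498418/519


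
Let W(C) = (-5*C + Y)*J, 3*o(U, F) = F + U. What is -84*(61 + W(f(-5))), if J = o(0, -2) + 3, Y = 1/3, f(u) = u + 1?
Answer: -27328/3 ≈ -9109.3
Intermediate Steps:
f(u) = 1 + u
o(U, F) = F/3 + U/3 (o(U, F) = (F + U)/3 = F/3 + U/3)
Y = ⅓ ≈ 0.33333
J = 7/3 (J = ((⅓)*(-2) + (⅓)*0) + 3 = (-⅔ + 0) + 3 = -⅔ + 3 = 7/3 ≈ 2.3333)
W(C) = 7/9 - 35*C/3 (W(C) = (-5*C + ⅓)*(7/3) = (⅓ - 5*C)*(7/3) = 7/9 - 35*C/3)
-84*(61 + W(f(-5))) = -84*(61 + (7/9 - 35*(1 - 5)/3)) = -84*(61 + (7/9 - 35/3*(-4))) = -84*(61 + (7/9 + 140/3)) = -84*(61 + 427/9) = -84*976/9 = -27328/3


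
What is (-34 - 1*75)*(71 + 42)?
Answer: -12317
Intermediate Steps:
(-34 - 1*75)*(71 + 42) = (-34 - 75)*113 = -109*113 = -12317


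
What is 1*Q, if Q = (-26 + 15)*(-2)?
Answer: 22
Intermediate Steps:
Q = 22 (Q = -11*(-2) = 22)
1*Q = 1*22 = 22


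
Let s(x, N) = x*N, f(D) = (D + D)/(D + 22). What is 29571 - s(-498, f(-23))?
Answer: 52479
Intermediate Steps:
f(D) = 2*D/(22 + D) (f(D) = (2*D)/(22 + D) = 2*D/(22 + D))
s(x, N) = N*x
29571 - s(-498, f(-23)) = 29571 - 2*(-23)/(22 - 23)*(-498) = 29571 - 2*(-23)/(-1)*(-498) = 29571 - 2*(-23)*(-1)*(-498) = 29571 - 46*(-498) = 29571 - 1*(-22908) = 29571 + 22908 = 52479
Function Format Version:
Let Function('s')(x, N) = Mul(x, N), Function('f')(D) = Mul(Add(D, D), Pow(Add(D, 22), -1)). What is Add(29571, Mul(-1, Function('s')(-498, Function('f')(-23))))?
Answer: 52479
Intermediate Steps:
Function('f')(D) = Mul(2, D, Pow(Add(22, D), -1)) (Function('f')(D) = Mul(Mul(2, D), Pow(Add(22, D), -1)) = Mul(2, D, Pow(Add(22, D), -1)))
Function('s')(x, N) = Mul(N, x)
Add(29571, Mul(-1, Function('s')(-498, Function('f')(-23)))) = Add(29571, Mul(-1, Mul(Mul(2, -23, Pow(Add(22, -23), -1)), -498))) = Add(29571, Mul(-1, Mul(Mul(2, -23, Pow(-1, -1)), -498))) = Add(29571, Mul(-1, Mul(Mul(2, -23, -1), -498))) = Add(29571, Mul(-1, Mul(46, -498))) = Add(29571, Mul(-1, -22908)) = Add(29571, 22908) = 52479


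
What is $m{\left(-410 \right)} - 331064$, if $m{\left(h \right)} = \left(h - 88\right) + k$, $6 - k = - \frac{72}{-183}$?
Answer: $- \frac{20224940}{61} \approx -3.3156 \cdot 10^{5}$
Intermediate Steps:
$k = \frac{342}{61}$ ($k = 6 - - \frac{72}{-183} = 6 - \left(-72\right) \left(- \frac{1}{183}\right) = 6 - \frac{24}{61} = \frac{342}{61} \approx 5.6066$)
$m{\left(h \right)} = - \frac{5026}{61} + h$ ($m{\left(h \right)} = \left(h - 88\right) + \frac{342}{61} = \left(-88 + h\right) + \frac{342}{61} = - \frac{5026}{61} + h$)
$m{\left(-410 \right)} - 331064 = \left(- \frac{5026}{61} - 410\right) - 331064 = - \frac{30036}{61} - 331064 = - \frac{20224940}{61}$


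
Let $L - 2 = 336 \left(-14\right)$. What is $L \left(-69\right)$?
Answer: $324438$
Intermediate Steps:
$L = -4702$ ($L = 2 + 336 \left(-14\right) = 2 - 4704 = -4702$)
$L \left(-69\right) = \left(-4702\right) \left(-69\right) = 324438$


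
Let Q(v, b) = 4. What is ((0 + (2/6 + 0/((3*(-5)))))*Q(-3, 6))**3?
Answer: 64/27 ≈ 2.3704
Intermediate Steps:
((0 + (2/6 + 0/((3*(-5)))))*Q(-3, 6))**3 = ((0 + (2/6 + 0/((3*(-5)))))*4)**3 = ((0 + (2*(1/6) + 0/(-15)))*4)**3 = ((0 + (1/3 + 0*(-1/15)))*4)**3 = ((0 + (1/3 + 0))*4)**3 = ((0 + 1/3)*4)**3 = ((1/3)*4)**3 = (4/3)**3 = 64/27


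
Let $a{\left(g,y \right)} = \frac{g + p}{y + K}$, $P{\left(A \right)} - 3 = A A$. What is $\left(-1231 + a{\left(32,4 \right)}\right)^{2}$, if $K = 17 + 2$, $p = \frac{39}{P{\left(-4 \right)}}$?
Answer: $\frac{288691290000}{190969} \approx 1.5117 \cdot 10^{6}$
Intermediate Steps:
$P{\left(A \right)} = 3 + A^{2}$ ($P{\left(A \right)} = 3 + A A = 3 + A^{2}$)
$p = \frac{39}{19}$ ($p = \frac{39}{3 + \left(-4\right)^{2}} = \frac{39}{3 + 16} = \frac{39}{19} \approx 2.0526$)
$K = 19$
$a{\left(g,y \right)} = \frac{\frac{39}{19} + g}{19 + y}$ ($a{\left(g,y \right)} = \frac{g + \frac{39}{19}}{y + 19} = \frac{\frac{39}{19} + g}{19 + y}$)
$\left(-1231 + a{\left(32,4 \right)}\right)^{2} = \left(-1231 + \frac{\frac{39}{19} + 32}{19 + 4}\right)^{2} = \left(-1231 + \frac{1}{23} \cdot \frac{647}{19}\right)^{2} = \left(-1231 + \frac{647}{437}\right)^{2} = \left(- \frac{537300}{437}\right)^{2} = \frac{288691290000}{190969}$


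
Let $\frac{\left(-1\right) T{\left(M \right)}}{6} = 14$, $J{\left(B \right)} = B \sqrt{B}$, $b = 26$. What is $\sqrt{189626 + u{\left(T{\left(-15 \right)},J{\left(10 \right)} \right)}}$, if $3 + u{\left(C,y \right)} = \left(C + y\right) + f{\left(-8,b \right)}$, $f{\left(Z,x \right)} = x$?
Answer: $\sqrt{189565 + 10 \sqrt{10}} \approx 435.43$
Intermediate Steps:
$J{\left(B \right)} = B^{\frac{3}{2}}$
$T{\left(M \right)} = -84$ ($T{\left(M \right)} = \left(-6\right) 14 = -84$)
$u{\left(C,y \right)} = 23 + C + y$ ($u{\left(C,y \right)} = -3 + \left(\left(C + y\right) + 26\right) = -3 + \left(26 + C + y\right) = 23 + C + y$)
$\sqrt{189626 + u{\left(T{\left(-15 \right)},J{\left(10 \right)} \right)}} = \sqrt{189626 + \left(23 - 84 + 10^{\frac{3}{2}}\right)} = \sqrt{189626 + \left(23 - 84 + 10 \sqrt{10}\right)} = \sqrt{189626 - \left(61 - 10 \sqrt{10}\right)} = \sqrt{189565 + 10 \sqrt{10}}$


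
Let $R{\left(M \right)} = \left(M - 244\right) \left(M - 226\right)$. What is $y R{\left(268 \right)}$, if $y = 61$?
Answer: $61488$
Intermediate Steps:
$R{\left(M \right)} = \left(-244 + M\right) \left(-226 + M\right)$ ($R{\left(M \right)} = \left(M - 244\right) \left(-226 + M\right) = \left(-244 + M\right) \left(-226 + M\right)$)
$y R{\left(268 \right)} = 61 \left(55144 + 268^{2} - 125960\right) = 61 \left(55144 + 71824 - 125960\right) = 61 \cdot 1008 = 61488$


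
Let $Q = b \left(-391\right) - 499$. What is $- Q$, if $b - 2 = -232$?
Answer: $-89431$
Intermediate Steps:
$b = -230$ ($b = 2 - 232 = -230$)
$Q = 89431$ ($Q = \left(-230\right) \left(-391\right) - 499 = 89930 - 499 = 89431$)
$- Q = \left(-1\right) 89431 = -89431$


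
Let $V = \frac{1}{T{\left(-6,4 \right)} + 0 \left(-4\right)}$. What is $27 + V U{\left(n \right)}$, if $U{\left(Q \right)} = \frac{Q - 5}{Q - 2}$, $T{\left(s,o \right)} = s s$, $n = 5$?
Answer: $27$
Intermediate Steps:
$T{\left(s,o \right)} = s^{2}$
$U{\left(Q \right)} = \frac{-5 + Q}{-2 + Q}$
$V = \frac{1}{36}$ ($V = \frac{1}{\left(-6\right)^{2} + 0 \left(-4\right)} = \frac{1}{36 + 0} = \frac{1}{36} \approx 0.027778$)
$27 + V U{\left(n \right)} = 27 + \frac{\frac{1}{-2 + 5} \left(-5 + 5\right)}{36} = 27 + \frac{\frac{1}{3} \cdot 0}{36} = 27 + \frac{1}{36} \cdot 0 = 27 + 0 = 27$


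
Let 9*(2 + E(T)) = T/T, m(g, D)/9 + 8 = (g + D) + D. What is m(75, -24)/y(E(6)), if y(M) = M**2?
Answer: 13851/289 ≈ 47.927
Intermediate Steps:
m(g, D) = -72 + 9*g + 18*D (m(g, D) = -72 + 9*((g + D) + D) = -72 + 9*((D + g) + D) = -72 + 9*(g + 2*D) = -72 + (9*g + 18*D) = -72 + 9*g + 18*D)
E(T) = -17/9 (E(T) = -2 + (T/T)/9 = -2 + (1/9)*1 = -2 + 1/9 = -17/9)
m(75, -24)/y(E(6)) = (-72 + 9*75 + 18*(-24))/((-17/9)**2) = (-72 + 675 - 432)/(289/81) = 171*(81/289) = 13851/289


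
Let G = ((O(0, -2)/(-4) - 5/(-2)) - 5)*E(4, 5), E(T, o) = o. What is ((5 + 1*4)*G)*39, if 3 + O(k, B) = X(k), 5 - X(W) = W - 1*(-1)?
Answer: -19305/4 ≈ -4826.3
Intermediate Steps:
X(W) = 4 - W (X(W) = 5 - (W - 1*(-1)) = 5 - (W + 1) = 5 - (1 + W) = 5 + (-1 - W) = 4 - W)
O(k, B) = 1 - k (O(k, B) = -3 + (4 - k) = 1 - k)
G = -55/4 (G = (((1 - 1*0)/(-4) - 5/(-2)) - 5)*5 = (((1 + 0)*(-¼) - 5*(-½)) - 5)*5 = ((1*(-¼) + 5/2) - 5)*5 = ((-¼ + 5/2) - 5)*5 = (9/4 - 5)*5 = -11/4*5 = -55/4 ≈ -13.750)
((5 + 1*4)*G)*39 = ((5 + 1*4)*(-55/4))*39 = ((5 + 4)*(-55/4))*39 = (9*(-55/4))*39 = -495/4*39 = -19305/4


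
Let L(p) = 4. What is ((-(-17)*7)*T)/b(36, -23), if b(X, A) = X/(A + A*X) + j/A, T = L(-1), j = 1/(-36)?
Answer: -14582736/1259 ≈ -11583.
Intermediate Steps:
j = -1/36 ≈ -0.027778
T = 4
b(X, A) = -1/(36*A) + X/(A + A*X) (b(X, A) = X/(A + A*X) - 1/(36*A) = -1/(36*A) + X/(A + A*X))
((-(-17)*7)*T)/b(36, -23) = (-(-17)*7*4)/(((1/36)*(-1 + 35*36)/(-23*(1 + 36)))) = (-17*(-7)*4)/(((1/36)*(-1/23)*(-1 + 1260)/37)) = (119*4)/(((1/36)*(-1/23)*(1/37)*1259)) = 476/(-1259/30636) = 476*(-30636/1259) = -14582736/1259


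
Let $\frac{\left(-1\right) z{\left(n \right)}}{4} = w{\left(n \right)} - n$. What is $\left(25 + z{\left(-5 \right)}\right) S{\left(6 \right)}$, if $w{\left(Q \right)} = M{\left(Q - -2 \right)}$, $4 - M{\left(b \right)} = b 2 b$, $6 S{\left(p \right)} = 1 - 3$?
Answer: $- \frac{61}{3} \approx -20.333$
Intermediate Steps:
$S{\left(p \right)} = - \frac{1}{3}$ ($S{\left(p \right)} = \frac{1 - 3}{6} = \frac{1}{6} \left(-2\right) = - \frac{1}{3}$)
$M{\left(b \right)} = 4 - 2 b^{2}$ ($M{\left(b \right)} = 4 - b 2 b = 4 - 2 b b = 4 - 2 b^{2}$)
$w{\left(Q \right)} = 4 - 2 \left(2 + Q\right)^{2}$ ($w{\left(Q \right)} = 4 - 2 \left(Q - -2\right)^{2} = 4 - 2 \left(Q + 2\right)^{2} = 4 - 2 \left(2 + Q\right)^{2}$)
$z{\left(n \right)} = -16 + 4 n + 8 \left(2 + n\right)^{2}$ ($z{\left(n \right)} = - 4 \left(\left(4 - 2 \left(2 + n\right)^{2}\right) - n\right) = - 4 \left(4 - n - 2 \left(2 + n\right)^{2}\right) = -16 + 4 n + 8 \left(2 + n\right)^{2}$)
$\left(25 + z{\left(-5 \right)}\right) S{\left(6 \right)} = \left(25 + \left(16 + 8 \left(-5\right)^{2} + 36 \left(-5\right)\right)\right) \left(- \frac{1}{3}\right) = \left(25 + \left(16 + 8 \cdot 25 - 180\right)\right) \left(- \frac{1}{3}\right) = \left(25 + \left(16 + 200 - 180\right)\right) \left(- \frac{1}{3}\right) = \left(25 + 36\right) \left(- \frac{1}{3}\right) = 61 \left(- \frac{1}{3}\right) = - \frac{61}{3}$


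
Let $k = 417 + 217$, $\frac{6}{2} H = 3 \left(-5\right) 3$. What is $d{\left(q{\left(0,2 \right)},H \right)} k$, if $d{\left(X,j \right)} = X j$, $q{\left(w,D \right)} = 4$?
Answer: $-38040$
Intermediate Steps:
$H = -15$ ($H = \frac{3 \left(-5\right) 3}{3} = \frac{\left(-15\right) 3}{3} = \frac{1}{3} \left(-45\right) = -15$)
$k = 634$
$d{\left(q{\left(0,2 \right)},H \right)} k = 4 \left(-15\right) 634 = \left(-60\right) 634 = -38040$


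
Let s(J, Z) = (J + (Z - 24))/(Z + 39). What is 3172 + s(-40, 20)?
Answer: 187104/59 ≈ 3171.3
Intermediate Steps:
s(J, Z) = (-24 + J + Z)/(39 + Z) (s(J, Z) = (J + (-24 + Z))/(39 + Z) = (-24 + J + Z)/(39 + Z))
3172 + s(-40, 20) = 3172 + (-24 - 40 + 20)/(39 + 20) = 3172 - 44/59 = 187104/59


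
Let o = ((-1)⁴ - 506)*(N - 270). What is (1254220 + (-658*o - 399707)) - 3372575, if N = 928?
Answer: 216128758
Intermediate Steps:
o = -332290 (o = ((-1)⁴ - 506)*(928 - 270) = (1 - 506)*658 = -505*658 = -332290)
(1254220 + (-658*o - 399707)) - 3372575 = (1254220 + (-658*(-332290) - 399707)) - 3372575 = (1254220 + (218646820 - 399707)) - 3372575 = (1254220 + 218247113) - 3372575 = 219501333 - 3372575 = 216128758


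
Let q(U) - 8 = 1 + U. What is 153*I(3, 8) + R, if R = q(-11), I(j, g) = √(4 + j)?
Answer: -2 + 153*√7 ≈ 402.80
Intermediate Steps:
q(U) = 9 + U (q(U) = 8 + (1 + U) = 9 + U)
R = -2 (R = 9 - 11 = -2)
153*I(3, 8) + R = 153*√(4 + 3) - 2 = 153*√7 - 2 = -2 + 153*√7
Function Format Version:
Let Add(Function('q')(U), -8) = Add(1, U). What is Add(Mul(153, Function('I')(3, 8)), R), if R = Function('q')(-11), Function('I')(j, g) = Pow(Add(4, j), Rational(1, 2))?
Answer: Add(-2, Mul(153, Pow(7, Rational(1, 2)))) ≈ 402.80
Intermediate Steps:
Function('q')(U) = Add(9, U) (Function('q')(U) = Add(8, Add(1, U)) = Add(9, U))
R = -2 (R = Add(9, -11) = -2)
Add(Mul(153, Function('I')(3, 8)), R) = Add(Mul(153, Pow(Add(4, 3), Rational(1, 2))), -2) = Add(Mul(153, Pow(7, Rational(1, 2))), -2) = Add(-2, Mul(153, Pow(7, Rational(1, 2))))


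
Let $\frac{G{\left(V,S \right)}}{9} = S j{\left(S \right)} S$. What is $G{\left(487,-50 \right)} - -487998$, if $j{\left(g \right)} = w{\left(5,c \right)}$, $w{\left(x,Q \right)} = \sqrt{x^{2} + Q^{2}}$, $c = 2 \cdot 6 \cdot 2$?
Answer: $487998 + 22500 \sqrt{601} \approx 1.0396 \cdot 10^{6}$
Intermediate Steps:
$c = 24$ ($c = 12 \cdot 2 = 24$)
$w{\left(x,Q \right)} = \sqrt{Q^{2} + x^{2}}$
$j{\left(g \right)} = \sqrt{601}$ ($j{\left(g \right)} = \sqrt{24^{2} + 5^{2}} = \sqrt{576 + 25} = \sqrt{601}$)
$G{\left(V,S \right)} = 9 \sqrt{601} S^{2}$ ($G{\left(V,S \right)} = 9 S \sqrt{601} S = 9 \sqrt{601} S^{2}$)
$G{\left(487,-50 \right)} - -487998 = 9 \sqrt{601} \left(-50\right)^{2} - -487998 = 9 \sqrt{601} \cdot 2500 + 487998 = 22500 \sqrt{601} + 487998 = 487998 + 22500 \sqrt{601}$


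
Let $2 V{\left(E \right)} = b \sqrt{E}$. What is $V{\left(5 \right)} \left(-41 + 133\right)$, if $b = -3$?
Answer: $- 138 \sqrt{5} \approx -308.58$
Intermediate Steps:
$V{\left(E \right)} = - \frac{3 \sqrt{E}}{2}$ ($V{\left(E \right)} = \frac{\left(-3\right) \sqrt{E}}{2} = - \frac{3 \sqrt{E}}{2}$)
$V{\left(5 \right)} \left(-41 + 133\right) = - \frac{3 \sqrt{5}}{2} \left(-41 + 133\right) = - \frac{3 \sqrt{5}}{2} \cdot 92 = - 138 \sqrt{5}$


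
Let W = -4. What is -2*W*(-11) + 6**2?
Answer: -52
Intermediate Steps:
-2*W*(-11) + 6**2 = -2*(-4)*(-11) + 6**2 = 8*(-11) + 36 = -88 + 36 = -52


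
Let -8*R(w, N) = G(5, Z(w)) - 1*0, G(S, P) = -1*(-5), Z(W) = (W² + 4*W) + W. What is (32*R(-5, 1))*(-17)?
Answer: 340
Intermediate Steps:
Z(W) = W² + 5*W
G(S, P) = 5
R(w, N) = -5/8 (R(w, N) = -(5 - 1*0)/8 = -(5 + 0)/8 = -⅛*5 = -5/8)
(32*R(-5, 1))*(-17) = (32*(-5/8))*(-17) = -20*(-17) = 340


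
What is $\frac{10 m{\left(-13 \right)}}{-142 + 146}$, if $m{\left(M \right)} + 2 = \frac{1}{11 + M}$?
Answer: $- \frac{25}{4} \approx -6.25$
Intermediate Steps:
$m{\left(M \right)} = -2 + \frac{1}{11 + M}$
$\frac{10 m{\left(-13 \right)}}{-142 + 146} = \frac{10 \frac{-21 - -26}{11 - 13}}{-142 + 146} = \frac{10 \frac{-21 + 26}{-2}}{4} = 10 \left(\left(- \frac{1}{2}\right) 5\right) \frac{1}{4} = 10 \left(- \frac{5}{2}\right) \frac{1}{4} = \left(-25\right) \frac{1}{4} = - \frac{25}{4}$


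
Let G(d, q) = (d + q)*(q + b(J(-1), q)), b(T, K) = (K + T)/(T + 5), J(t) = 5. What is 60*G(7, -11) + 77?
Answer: 2861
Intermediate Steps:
b(T, K) = (K + T)/(5 + T)
G(d, q) = (½ + 11*q/10)*(d + q) (G(d, q) = (d + q)*(q + (q + 5)/(5 + 5)) = (d + q)*(q + (5 + q)/10) = (d + q)*(q + (½ + q/10)) = (d + q)*(½ + 11*q/10) = (½ + 11*q/10)*(d + q))
60*G(7, -11) + 77 = 60*((½)*7 + (½)*(-11) + (11/10)*(-11)² + (11/10)*7*(-11)) + 77 = 60*(7/2 - 11/2 + (11/10)*121 - 847/10) + 77 = 60*(7/2 - 11/2 + 1331/10 - 847/10) + 77 = 60*(232/5) + 77 = 2784 + 77 = 2861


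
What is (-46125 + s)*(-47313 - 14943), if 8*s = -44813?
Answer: 3220292766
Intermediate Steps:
s = -44813/8 (s = (⅛)*(-44813) = -44813/8 ≈ -5601.6)
(-46125 + s)*(-47313 - 14943) = (-46125 - 44813/8)*(-47313 - 14943) = -413813/8*(-62256) = 3220292766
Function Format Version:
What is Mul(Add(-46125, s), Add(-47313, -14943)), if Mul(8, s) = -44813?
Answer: 3220292766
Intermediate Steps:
s = Rational(-44813, 8) (s = Mul(Rational(1, 8), -44813) = Rational(-44813, 8) ≈ -5601.6)
Mul(Add(-46125, s), Add(-47313, -14943)) = Mul(Add(-46125, Rational(-44813, 8)), Add(-47313, -14943)) = Mul(Rational(-413813, 8), -62256) = 3220292766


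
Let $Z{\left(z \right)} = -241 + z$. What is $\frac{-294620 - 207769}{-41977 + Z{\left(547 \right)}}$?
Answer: $\frac{502389}{41671} \approx 12.056$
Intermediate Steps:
$\frac{-294620 - 207769}{-41977 + Z{\left(547 \right)}} = \frac{-294620 - 207769}{-41977 + \left(-241 + 547\right)} = - \frac{502389}{-41977 + 306} = - \frac{502389}{-41671} = \left(-502389\right) \left(- \frac{1}{41671}\right) = \frac{502389}{41671}$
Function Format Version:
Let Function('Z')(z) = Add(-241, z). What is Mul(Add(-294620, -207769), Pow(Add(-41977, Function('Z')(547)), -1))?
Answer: Rational(502389, 41671) ≈ 12.056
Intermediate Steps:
Mul(Add(-294620, -207769), Pow(Add(-41977, Function('Z')(547)), -1)) = Mul(Add(-294620, -207769), Pow(Add(-41977, Add(-241, 547)), -1)) = Mul(-502389, Pow(Add(-41977, 306), -1)) = Mul(-502389, Pow(-41671, -1)) = Mul(-502389, Rational(-1, 41671)) = Rational(502389, 41671)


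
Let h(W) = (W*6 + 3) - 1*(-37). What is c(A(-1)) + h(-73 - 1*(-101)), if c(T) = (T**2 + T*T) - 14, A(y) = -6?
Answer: 266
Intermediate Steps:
h(W) = 40 + 6*W (h(W) = (6*W + 3) + 37 = (3 + 6*W) + 37 = 40 + 6*W)
c(T) = -14 + 2*T**2 (c(T) = (T**2 + T**2) - 14 = 2*T**2 - 14 = -14 + 2*T**2)
c(A(-1)) + h(-73 - 1*(-101)) = (-14 + 2*(-6)**2) + (40 + 6*(-73 - 1*(-101))) = (-14 + 2*36) + (40 + 6*(-73 + 101)) = (-14 + 72) + (40 + 6*28) = 58 + (40 + 168) = 58 + 208 = 266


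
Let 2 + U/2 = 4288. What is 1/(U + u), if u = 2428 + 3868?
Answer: 1/14868 ≈ 6.7258e-5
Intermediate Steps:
U = 8572 (U = -4 + 2*4288 = -4 + 8576 = 8572)
u = 6296
1/(U + u) = 1/(8572 + 6296) = 1/14868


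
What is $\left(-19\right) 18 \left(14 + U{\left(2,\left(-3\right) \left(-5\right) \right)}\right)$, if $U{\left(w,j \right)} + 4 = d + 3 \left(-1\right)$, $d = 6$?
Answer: $-4446$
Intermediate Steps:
$U{\left(w,j \right)} = -1$ ($U{\left(w,j \right)} = -4 + \left(6 + 3 \left(-1\right)\right) = -4 + \left(6 - 3\right) = -4 + 3 = -1$)
$\left(-19\right) 18 \left(14 + U{\left(2,\left(-3\right) \left(-5\right) \right)}\right) = \left(-19\right) 18 \left(14 - 1\right) = \left(-342\right) 13 = -4446$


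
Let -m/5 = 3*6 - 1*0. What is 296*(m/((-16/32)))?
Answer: 53280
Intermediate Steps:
m = -90 (m = -5*(3*6 - 1*0) = -5*(18 + 0) = -5*18 = -90)
296*(m/((-16/32))) = 296*(-90/((-16/32))) = 296*(-90/((-16*1/32))) = 296*(-90/(-½)) = 296*(-90*(-2)) = 296*180 = 53280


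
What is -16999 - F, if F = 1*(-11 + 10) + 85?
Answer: -17083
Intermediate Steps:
F = 84 (F = 1*(-1) + 85 = -1 + 85 = 84)
-16999 - F = -16999 - 1*84 = -16999 - 84 = -17083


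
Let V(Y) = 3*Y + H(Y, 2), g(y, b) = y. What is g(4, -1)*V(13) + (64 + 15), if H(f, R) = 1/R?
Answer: 237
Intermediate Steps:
V(Y) = 1/2 + 3*Y (V(Y) = 3*Y + 1/2 = 1/2 + 3*Y)
g(4, -1)*V(13) + (64 + 15) = 4*(1/2 + 3*13) + (64 + 15) = 4*(1/2 + 39) + 79 = 4*(79/2) + 79 = 158 + 79 = 237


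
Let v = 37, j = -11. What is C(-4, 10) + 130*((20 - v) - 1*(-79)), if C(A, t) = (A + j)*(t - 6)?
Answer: 8000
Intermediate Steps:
C(A, t) = (-11 + A)*(-6 + t) (C(A, t) = (A - 11)*(t - 6) = (-11 + A)*(-6 + t))
C(-4, 10) + 130*((20 - v) - 1*(-79)) = (66 - 11*10 - 6*(-4) - 4*10) + 130*((20 - 1*37) - 1*(-79)) = (66 - 110 + 24 - 40) + 130*((20 - 37) + 79) = -60 + 130*(-17 + 79) = -60 + 130*62 = -60 + 8060 = 8000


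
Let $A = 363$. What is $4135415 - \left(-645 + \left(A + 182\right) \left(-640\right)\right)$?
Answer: $4484860$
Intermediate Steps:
$4135415 - \left(-645 + \left(A + 182\right) \left(-640\right)\right) = 4135415 - \left(-645 + \left(363 + 182\right) \left(-640\right)\right) = 4135415 - \left(-645 + 545 \left(-640\right)\right) = 4135415 - \left(-645 - 348800\right) = 4135415 - -349445 = 4135415 + 349445 = 4484860$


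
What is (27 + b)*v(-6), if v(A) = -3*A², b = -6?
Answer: -2268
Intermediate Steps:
(27 + b)*v(-6) = (27 - 6)*(-3*(-6)²) = 21*(-3*36) = 21*(-108) = -2268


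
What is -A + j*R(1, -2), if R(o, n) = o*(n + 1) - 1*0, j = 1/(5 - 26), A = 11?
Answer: -230/21 ≈ -10.952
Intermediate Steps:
j = -1/21 (j = 1/(-21) = -1/21 ≈ -0.047619)
R(o, n) = o*(1 + n) (R(o, n) = o*(1 + n) + 0 = o*(1 + n))
-A + j*R(1, -2) = -1*11 - (1 - 2)/21 = -11 - (-1)/21 = -11 - 1/21*(-1) = -11 + 1/21 = -230/21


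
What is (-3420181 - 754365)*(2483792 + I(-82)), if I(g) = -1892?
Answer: -10360805717400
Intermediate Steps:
(-3420181 - 754365)*(2483792 + I(-82)) = (-3420181 - 754365)*(2483792 - 1892) = -4174546*2481900 = -10360805717400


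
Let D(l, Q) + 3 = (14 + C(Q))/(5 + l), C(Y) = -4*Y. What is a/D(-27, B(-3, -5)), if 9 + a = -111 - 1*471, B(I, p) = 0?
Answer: 6501/40 ≈ 162.52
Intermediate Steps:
D(l, Q) = -3 + (14 - 4*Q)/(5 + l)
a = -591 (a = -9 + (-111 - 1*471) = -9 + (-111 - 471) = -9 - 582 = -591)
a/D(-27, B(-3, -5)) = -591*(5 - 27)/(-1 - 4*0 - 3*(-27)) = -591*(-22/(-1 + 0 + 81)) = -591/((-1/22*80)) = -591/(-40/11) = -591*(-11/40) = 6501/40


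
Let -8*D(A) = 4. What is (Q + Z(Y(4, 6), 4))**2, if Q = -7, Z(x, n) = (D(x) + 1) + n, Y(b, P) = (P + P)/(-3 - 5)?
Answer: 25/4 ≈ 6.2500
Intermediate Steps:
D(A) = -1/2 (D(A) = -1/8*4 = -1/2)
Y(b, P) = -P/4 (Y(b, P) = (2*P)/(-8) = (2*P)*(-1/8) = -P/4)
Z(x, n) = 1/2 + n (Z(x, n) = (-1/2 + 1) + n = 1/2 + n)
(Q + Z(Y(4, 6), 4))**2 = (-7 + (1/2 + 4))**2 = (-7 + 9/2)**2 = (-5/2)**2 = 25/4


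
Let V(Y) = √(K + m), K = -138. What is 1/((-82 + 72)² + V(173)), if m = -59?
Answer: 100/10197 - I*√197/10197 ≈ 0.0098068 - 0.0013765*I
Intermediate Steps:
V(Y) = I*√197 (V(Y) = √(-138 - 59) = √(-197) = I*√197)
1/((-82 + 72)² + V(173)) = 1/((-82 + 72)² + I*√197) = 1/((-10)² + I*√197) = 1/(100 + I*√197)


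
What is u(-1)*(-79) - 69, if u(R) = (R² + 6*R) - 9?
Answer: 1037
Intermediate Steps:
u(R) = -9 + R² + 6*R
u(-1)*(-79) - 69 = (-9 + (-1)² + 6*(-1))*(-79) - 69 = (-9 + 1 - 6)*(-79) - 69 = -14*(-79) - 69 = 1106 - 69 = 1037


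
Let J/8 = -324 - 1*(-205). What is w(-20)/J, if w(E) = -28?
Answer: 1/34 ≈ 0.029412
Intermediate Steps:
J = -952 (J = 8*(-324 - 1*(-205)) = 8*(-324 + 205) = 8*(-119) = -952)
w(-20)/J = -28/(-952) = -28*(-1/952) = 1/34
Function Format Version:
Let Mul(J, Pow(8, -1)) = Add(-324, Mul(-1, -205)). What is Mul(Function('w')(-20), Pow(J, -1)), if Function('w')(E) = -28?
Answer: Rational(1, 34) ≈ 0.029412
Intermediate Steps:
J = -952 (J = Mul(8, Add(-324, Mul(-1, -205))) = Mul(8, Add(-324, 205)) = Mul(8, -119) = -952)
Mul(Function('w')(-20), Pow(J, -1)) = Mul(-28, Pow(-952, -1)) = Mul(-28, Rational(-1, 952)) = Rational(1, 34)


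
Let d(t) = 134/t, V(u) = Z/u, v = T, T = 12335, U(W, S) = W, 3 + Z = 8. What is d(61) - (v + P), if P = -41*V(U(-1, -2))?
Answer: -764806/61 ≈ -12538.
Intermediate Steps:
Z = 5 (Z = -3 + 8 = 5)
v = 12335
V(u) = 5/u
P = 205 (P = -205/(-1) = -205*(-1) = -41*(-5) = 205)
d(61) - (v + P) = 134/61 - (12335 + 205) = 134*(1/61) - 1*12540 = 134/61 - 12540 = -764806/61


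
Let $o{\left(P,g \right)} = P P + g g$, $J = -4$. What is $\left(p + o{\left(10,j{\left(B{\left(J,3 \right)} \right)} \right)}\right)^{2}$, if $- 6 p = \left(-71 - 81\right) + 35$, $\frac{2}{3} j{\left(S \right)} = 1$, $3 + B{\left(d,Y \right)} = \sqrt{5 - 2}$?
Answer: $\frac{237169}{16} \approx 14823.0$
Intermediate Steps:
$B{\left(d,Y \right)} = -3 + \sqrt{3}$ ($B{\left(d,Y \right)} = -3 + \sqrt{5 - 2} = -3 + \sqrt{3}$)
$j{\left(S \right)} = \frac{3}{2}$ ($j{\left(S \right)} = \frac{3}{2} \cdot 1 = \frac{3}{2}$)
$p = \frac{39}{2}$ ($p = - \frac{\left(-71 - 81\right) + 35}{6} = - \frac{-152 + 35}{6} = \left(- \frac{1}{6}\right) \left(-117\right) = \frac{39}{2} \approx 19.5$)
$o{\left(P,g \right)} = P^{2} + g^{2}$
$\left(p + o{\left(10,j{\left(B{\left(J,3 \right)} \right)} \right)}\right)^{2} = \left(\frac{39}{2} + \left(10^{2} + \left(\frac{3}{2}\right)^{2}\right)\right)^{2} = \left(\frac{39}{2} + \left(100 + \frac{9}{4}\right)\right)^{2} = \left(\frac{39}{2} + \frac{409}{4}\right)^{2} = \left(\frac{487}{4}\right)^{2} = \frac{237169}{16}$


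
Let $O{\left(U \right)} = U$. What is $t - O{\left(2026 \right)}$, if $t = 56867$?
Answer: $54841$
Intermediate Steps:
$t - O{\left(2026 \right)} = 56867 - 2026 = 54841$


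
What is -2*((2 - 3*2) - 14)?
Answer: 36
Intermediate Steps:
-2*((2 - 3*2) - 14) = -2*((2 - 6) - 14) = -2*(-4 - 14) = -2*(-18) = 36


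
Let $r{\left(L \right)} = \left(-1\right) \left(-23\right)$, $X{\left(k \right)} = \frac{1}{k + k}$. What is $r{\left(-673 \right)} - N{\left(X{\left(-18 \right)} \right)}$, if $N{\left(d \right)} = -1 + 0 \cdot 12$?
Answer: $24$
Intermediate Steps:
$X{\left(k \right)} = \frac{1}{2 k}$
$r{\left(L \right)} = 23$
$N{\left(d \right)} = -1$ ($N{\left(d \right)} = -1 + 0 = -1$)
$r{\left(-673 \right)} - N{\left(X{\left(-18 \right)} \right)} = 23 - -1 = 23 + 1 = 24$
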